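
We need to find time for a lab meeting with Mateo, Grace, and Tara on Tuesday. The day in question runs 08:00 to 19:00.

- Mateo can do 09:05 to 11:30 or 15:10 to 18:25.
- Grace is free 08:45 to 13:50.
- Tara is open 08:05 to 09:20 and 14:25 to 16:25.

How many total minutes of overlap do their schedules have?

15

Mateo ∩ Grace: 09:05-11:30.
Mateo ∩ Grace ∩ Tara: 09:05-09:20.
So the common availability across everyone is 09:05-09:20.
That's a single block of 15 minutes.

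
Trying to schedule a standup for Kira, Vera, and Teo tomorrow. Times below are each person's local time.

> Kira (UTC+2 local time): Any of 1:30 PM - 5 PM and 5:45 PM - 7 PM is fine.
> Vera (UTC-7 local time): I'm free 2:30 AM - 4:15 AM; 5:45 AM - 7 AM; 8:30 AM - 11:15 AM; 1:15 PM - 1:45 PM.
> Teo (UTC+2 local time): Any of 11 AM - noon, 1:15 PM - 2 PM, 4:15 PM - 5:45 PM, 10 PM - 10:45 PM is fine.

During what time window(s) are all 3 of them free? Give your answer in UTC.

none

Kira in UTC: 11:30-15:00, 15:45-17:00 (subtract 2h to convert from UTC+2).
Vera in UTC: 09:30-11:15, 12:45-14:00, 15:30-18:15, 20:15-20:45 (add 7h to convert from UTC-7).
Teo in UTC: 09:00-10:00, 11:15-12:00, 14:15-15:45, 20:00-20:45 (subtract 2h to convert from UTC+2).
Kira ∩ Vera: 12:45-14:00, 15:45-17:00.
Kira ∩ Vera ∩ Teo: ∅.
There is no time when everyone is free.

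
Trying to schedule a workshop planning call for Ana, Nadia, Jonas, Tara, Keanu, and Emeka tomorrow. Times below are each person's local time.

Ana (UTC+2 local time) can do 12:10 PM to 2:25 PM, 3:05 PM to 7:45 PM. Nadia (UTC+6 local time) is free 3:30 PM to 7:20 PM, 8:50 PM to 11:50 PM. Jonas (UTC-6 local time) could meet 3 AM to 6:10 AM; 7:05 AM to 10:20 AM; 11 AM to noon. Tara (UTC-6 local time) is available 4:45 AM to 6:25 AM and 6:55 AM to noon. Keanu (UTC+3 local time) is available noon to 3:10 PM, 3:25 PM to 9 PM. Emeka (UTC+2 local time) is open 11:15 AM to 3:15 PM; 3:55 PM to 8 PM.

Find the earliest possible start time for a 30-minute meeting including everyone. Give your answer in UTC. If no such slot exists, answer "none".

Ana in UTC: 10:10-12:25, 13:05-17:45 (subtract 2h to convert from UTC+2).
Nadia in UTC: 09:30-13:20, 14:50-17:50 (subtract 6h to convert from UTC+6).
Jonas in UTC: 09:00-12:10, 13:05-16:20, 17:00-18:00 (add 6h to convert from UTC-6).
Tara in UTC: 10:45-12:25, 12:55-18:00 (add 6h to convert from UTC-6).
Keanu in UTC: 09:00-12:10, 12:25-18:00 (subtract 3h to convert from UTC+3).
Emeka in UTC: 09:15-13:15, 13:55-18:00 (subtract 2h to convert from UTC+2).
Ana ∩ Nadia: 10:10-12:25, 13:05-13:20, 14:50-17:45.
Ana ∩ Nadia ∩ Jonas: 10:10-12:10, 13:05-13:20, 14:50-16:20, 17:00-17:45.
Ana ∩ Nadia ∩ Jonas ∩ Tara: 10:45-12:10, 13:05-13:20, 14:50-16:20, 17:00-17:45.
Ana ∩ Nadia ∩ Jonas ∩ Tara ∩ Keanu: 10:45-12:10, 13:05-13:20, 14:50-16:20, 17:00-17:45.
Ana ∩ Nadia ∩ Jonas ∩ Tara ∩ Keanu ∩ Emeka: 10:45-12:10, 13:05-13:15, 14:50-16:20, 17:00-17:45.
So the common availability across everyone is 10:45-12:10, 13:05-13:15, 14:50-16:20, 17:00-17:45.
The first common window of at least 30 minutes is 10:45-12:10, so the earliest start is 10:45.

10:45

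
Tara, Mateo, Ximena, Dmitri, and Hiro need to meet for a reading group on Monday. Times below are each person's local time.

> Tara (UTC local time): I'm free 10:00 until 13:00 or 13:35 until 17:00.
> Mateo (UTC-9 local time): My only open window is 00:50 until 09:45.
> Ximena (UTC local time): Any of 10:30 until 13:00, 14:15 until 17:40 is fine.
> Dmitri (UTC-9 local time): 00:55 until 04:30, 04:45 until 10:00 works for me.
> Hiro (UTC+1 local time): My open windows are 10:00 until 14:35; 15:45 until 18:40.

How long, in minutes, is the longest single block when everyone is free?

Tara in UTC: 10:00-13:00, 13:35-17:00.
Mateo in UTC: 09:50-18:45 (add 9h to convert from UTC-9).
Ximena in UTC: 10:30-13:00, 14:15-17:40.
Dmitri in UTC: 09:55-13:30, 13:45-19:00 (add 9h to convert from UTC-9).
Hiro in UTC: 09:00-13:35, 14:45-17:40 (subtract 1h to convert from UTC+1).
Tara ∩ Mateo: 10:00-13:00, 13:35-17:00.
Tara ∩ Mateo ∩ Ximena: 10:30-13:00, 14:15-17:00.
Tara ∩ Mateo ∩ Ximena ∩ Dmitri: 10:30-13:00, 14:15-17:00.
Tara ∩ Mateo ∩ Ximena ∩ Dmitri ∩ Hiro: 10:30-13:00, 14:45-17:00.
The longest is 10:30-13:00 at 150 minutes.

150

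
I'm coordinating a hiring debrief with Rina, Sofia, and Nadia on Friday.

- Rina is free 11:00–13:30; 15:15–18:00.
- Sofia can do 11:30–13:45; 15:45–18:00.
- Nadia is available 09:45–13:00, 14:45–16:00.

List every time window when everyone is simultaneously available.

11:30-13:00, 15:45-16:00

Rina ∩ Sofia: 11:30-13:30, 15:45-18:00.
Rina ∩ Sofia ∩ Nadia: 11:30-13:00, 15:45-16:00.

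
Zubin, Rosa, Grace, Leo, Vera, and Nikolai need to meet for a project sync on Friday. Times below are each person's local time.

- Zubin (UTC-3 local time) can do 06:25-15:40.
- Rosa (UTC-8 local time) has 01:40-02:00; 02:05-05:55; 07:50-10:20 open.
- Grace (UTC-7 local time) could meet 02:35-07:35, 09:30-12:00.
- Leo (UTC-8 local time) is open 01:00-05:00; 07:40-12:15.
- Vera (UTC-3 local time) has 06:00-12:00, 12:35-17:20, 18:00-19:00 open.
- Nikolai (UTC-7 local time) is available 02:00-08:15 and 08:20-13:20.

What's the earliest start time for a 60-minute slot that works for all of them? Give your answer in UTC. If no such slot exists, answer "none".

10:05

Zubin in UTC: 09:25-18:40 (add 3h to convert from UTC-3).
Rosa in UTC: 09:40-10:00, 10:05-13:55, 15:50-18:20 (add 8h to convert from UTC-8).
Grace in UTC: 09:35-14:35, 16:30-19:00 (add 7h to convert from UTC-7).
Leo in UTC: 09:00-13:00, 15:40-20:15 (add 8h to convert from UTC-8).
Vera in UTC: 09:00-15:00, 15:35-20:20, 21:00-22:00 (add 3h to convert from UTC-3).
Nikolai in UTC: 09:00-15:15, 15:20-20:20 (add 7h to convert from UTC-7).
Zubin ∩ Rosa: 09:40-10:00, 10:05-13:55, 15:50-18:20.
Zubin ∩ Rosa ∩ Grace: 09:40-10:00, 10:05-13:55, 16:30-18:20.
Zubin ∩ Rosa ∩ Grace ∩ Leo: 09:40-10:00, 10:05-13:00, 16:30-18:20.
Zubin ∩ Rosa ∩ Grace ∩ Leo ∩ Vera: 09:40-10:00, 10:05-13:00, 16:30-18:20.
Zubin ∩ Rosa ∩ Grace ∩ Leo ∩ Vera ∩ Nikolai: 09:40-10:00, 10:05-13:00, 16:30-18:20.
So the common availability across everyone is 09:40-10:00, 10:05-13:00, 16:30-18:20.
The first common window of at least 60 minutes is 10:05-13:00, so the earliest start is 10:05.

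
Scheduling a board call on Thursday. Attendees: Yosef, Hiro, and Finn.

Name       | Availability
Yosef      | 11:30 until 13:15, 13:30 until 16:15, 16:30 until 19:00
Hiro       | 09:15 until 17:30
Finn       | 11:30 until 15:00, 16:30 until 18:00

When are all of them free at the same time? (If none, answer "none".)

11:30-13:15, 13:30-15:00, 16:30-17:30

Yosef ∩ Hiro: 11:30-13:15, 13:30-16:15, 16:30-17:30.
Yosef ∩ Hiro ∩ Finn: 11:30-13:15, 13:30-15:00, 16:30-17:30.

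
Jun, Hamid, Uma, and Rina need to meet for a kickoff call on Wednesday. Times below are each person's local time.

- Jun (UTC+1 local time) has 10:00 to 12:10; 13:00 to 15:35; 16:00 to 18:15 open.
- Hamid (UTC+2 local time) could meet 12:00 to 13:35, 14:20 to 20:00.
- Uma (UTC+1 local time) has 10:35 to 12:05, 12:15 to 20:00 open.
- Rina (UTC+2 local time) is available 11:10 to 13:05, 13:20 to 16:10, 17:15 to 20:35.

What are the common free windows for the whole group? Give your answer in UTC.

10:00-11:05, 12:20-14:10, 15:15-17:15

Jun in UTC: 09:00-11:10, 12:00-14:35, 15:00-17:15 (subtract 1h to convert from UTC+1).
Hamid in UTC: 10:00-11:35, 12:20-18:00 (subtract 2h to convert from UTC+2).
Uma in UTC: 09:35-11:05, 11:15-19:00 (subtract 1h to convert from UTC+1).
Rina in UTC: 09:10-11:05, 11:20-14:10, 15:15-18:35 (subtract 2h to convert from UTC+2).
Jun ∩ Hamid: 10:00-11:10, 12:20-14:35, 15:00-17:15.
Jun ∩ Hamid ∩ Uma: 10:00-11:05, 12:20-14:35, 15:00-17:15.
Jun ∩ Hamid ∩ Uma ∩ Rina: 10:00-11:05, 12:20-14:10, 15:15-17:15.
So the common availability across everyone is 10:00-11:05, 12:20-14:10, 15:15-17:15.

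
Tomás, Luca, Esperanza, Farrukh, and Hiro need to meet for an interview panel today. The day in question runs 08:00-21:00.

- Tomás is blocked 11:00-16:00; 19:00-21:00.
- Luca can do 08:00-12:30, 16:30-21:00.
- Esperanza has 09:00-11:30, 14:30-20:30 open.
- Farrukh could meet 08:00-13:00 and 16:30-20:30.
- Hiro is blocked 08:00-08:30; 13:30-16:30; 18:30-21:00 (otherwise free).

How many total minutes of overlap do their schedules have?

Tomás free: 08:00-11:00, 16:00-19:00 (invert busy blocks within the working day).
Luca free: 08:00-12:30, 16:30-21:00.
Esperanza free: 09:00-11:30, 14:30-20:30.
Farrukh free: 08:00-13:00, 16:30-20:30.
Hiro free: 08:30-13:30, 16:30-18:30 (invert busy blocks within the working day).
Tomás ∩ Luca: 08:00-11:00, 16:30-19:00.
Tomás ∩ Luca ∩ Esperanza: 09:00-11:00, 16:30-19:00.
Tomás ∩ Luca ∩ Esperanza ∩ Farrukh: 09:00-11:00, 16:30-19:00.
Tomás ∩ Luca ∩ Esperanza ∩ Farrukh ∩ Hiro: 09:00-11:00, 16:30-18:30.
Summing the common windows: 120 + 120 = 240 minutes.

240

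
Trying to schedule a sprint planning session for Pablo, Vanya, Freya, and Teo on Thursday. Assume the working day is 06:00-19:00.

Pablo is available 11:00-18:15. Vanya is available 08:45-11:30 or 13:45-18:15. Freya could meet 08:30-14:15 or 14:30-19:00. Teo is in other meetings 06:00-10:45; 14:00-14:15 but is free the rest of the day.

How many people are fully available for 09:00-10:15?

2

Pablo free: 11:00-18:15.
Vanya free: 08:45-11:30, 13:45-18:15.
Freya free: 08:30-14:15, 14:30-19:00.
Teo free: 10:45-14:00, 14:15-19:00 (invert busy blocks within the working day).
Vanya and Freya can make the full 09:00-10:15 slot — that's 2.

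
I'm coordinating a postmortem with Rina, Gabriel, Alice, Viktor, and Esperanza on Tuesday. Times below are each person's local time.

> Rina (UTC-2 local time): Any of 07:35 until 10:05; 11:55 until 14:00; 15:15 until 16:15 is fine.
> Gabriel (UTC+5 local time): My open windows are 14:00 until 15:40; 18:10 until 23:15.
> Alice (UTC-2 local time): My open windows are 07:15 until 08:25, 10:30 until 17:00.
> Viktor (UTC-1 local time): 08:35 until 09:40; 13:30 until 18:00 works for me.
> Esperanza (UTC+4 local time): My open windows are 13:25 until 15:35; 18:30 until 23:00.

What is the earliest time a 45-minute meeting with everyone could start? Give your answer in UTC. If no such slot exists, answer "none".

09:35

Rina in UTC: 09:35-12:05, 13:55-16:00, 17:15-18:15 (add 2h to convert from UTC-2).
Gabriel in UTC: 09:00-10:40, 13:10-18:15 (subtract 5h to convert from UTC+5).
Alice in UTC: 09:15-10:25, 12:30-19:00 (add 2h to convert from UTC-2).
Viktor in UTC: 09:35-10:40, 14:30-19:00 (add 1h to convert from UTC-1).
Esperanza in UTC: 09:25-11:35, 14:30-19:00 (subtract 4h to convert from UTC+4).
Rina ∩ Gabriel: 09:35-10:40, 13:55-16:00, 17:15-18:15.
Rina ∩ Gabriel ∩ Alice: 09:35-10:25, 13:55-16:00, 17:15-18:15.
Rina ∩ Gabriel ∩ Alice ∩ Viktor: 09:35-10:25, 14:30-16:00, 17:15-18:15.
Rina ∩ Gabriel ∩ Alice ∩ Viktor ∩ Esperanza: 09:35-10:25, 14:30-16:00, 17:15-18:15.
The first common window of at least 45 minutes is 09:35-10:25, so the earliest start is 09:35.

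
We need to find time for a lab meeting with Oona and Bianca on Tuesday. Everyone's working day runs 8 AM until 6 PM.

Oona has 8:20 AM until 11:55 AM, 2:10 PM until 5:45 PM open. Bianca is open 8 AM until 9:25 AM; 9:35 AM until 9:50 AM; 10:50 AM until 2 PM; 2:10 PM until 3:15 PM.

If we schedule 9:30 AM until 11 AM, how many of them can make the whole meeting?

1

Oona can make the full 09:30-11:00 slot — that's 1.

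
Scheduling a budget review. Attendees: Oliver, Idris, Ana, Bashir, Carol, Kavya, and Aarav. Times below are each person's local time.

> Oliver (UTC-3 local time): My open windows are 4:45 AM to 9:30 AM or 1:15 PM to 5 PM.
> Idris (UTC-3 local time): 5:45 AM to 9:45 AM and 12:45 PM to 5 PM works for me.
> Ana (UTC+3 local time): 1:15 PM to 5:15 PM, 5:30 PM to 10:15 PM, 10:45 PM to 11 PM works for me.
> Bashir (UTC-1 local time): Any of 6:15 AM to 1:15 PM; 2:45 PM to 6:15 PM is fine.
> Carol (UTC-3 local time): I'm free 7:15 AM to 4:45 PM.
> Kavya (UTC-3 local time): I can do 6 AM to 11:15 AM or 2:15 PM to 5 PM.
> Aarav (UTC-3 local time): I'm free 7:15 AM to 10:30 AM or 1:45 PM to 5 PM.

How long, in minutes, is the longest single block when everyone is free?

Oliver in UTC: 07:45-12:30, 16:15-20:00 (add 3h to convert from UTC-3).
Idris in UTC: 08:45-12:45, 15:45-20:00 (add 3h to convert from UTC-3).
Ana in UTC: 10:15-14:15, 14:30-19:15, 19:45-20:00 (subtract 3h to convert from UTC+3).
Bashir in UTC: 07:15-14:15, 15:45-19:15 (add 1h to convert from UTC-1).
Carol in UTC: 10:15-19:45 (add 3h to convert from UTC-3).
Kavya in UTC: 09:00-14:15, 17:15-20:00 (add 3h to convert from UTC-3).
Aarav in UTC: 10:15-13:30, 16:45-20:00 (add 3h to convert from UTC-3).
Oliver ∩ Idris: 08:45-12:30, 16:15-20:00.
Oliver ∩ Idris ∩ Ana: 10:15-12:30, 16:15-19:15, 19:45-20:00.
Oliver ∩ Idris ∩ Ana ∩ Bashir: 10:15-12:30, 16:15-19:15.
Oliver ∩ Idris ∩ Ana ∩ Bashir ∩ Carol: 10:15-12:30, 16:15-19:15.
Oliver ∩ Idris ∩ Ana ∩ Bashir ∩ Carol ∩ Kavya: 10:15-12:30, 17:15-19:15.
Oliver ∩ Idris ∩ Ana ∩ Bashir ∩ Carol ∩ Kavya ∩ Aarav: 10:15-12:30, 17:15-19:15.
The longest is 10:15-12:30 at 135 minutes.

135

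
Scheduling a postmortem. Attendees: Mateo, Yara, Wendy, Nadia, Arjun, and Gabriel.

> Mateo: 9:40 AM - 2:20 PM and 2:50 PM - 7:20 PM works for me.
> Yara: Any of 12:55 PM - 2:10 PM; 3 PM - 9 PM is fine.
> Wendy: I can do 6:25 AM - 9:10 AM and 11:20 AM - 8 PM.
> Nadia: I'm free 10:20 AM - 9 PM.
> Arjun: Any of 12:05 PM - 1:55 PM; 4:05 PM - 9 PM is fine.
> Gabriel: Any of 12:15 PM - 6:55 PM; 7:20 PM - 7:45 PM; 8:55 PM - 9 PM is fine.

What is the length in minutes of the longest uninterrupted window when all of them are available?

Mateo ∩ Yara: 12:55-14:10, 15:00-19:20.
Mateo ∩ Yara ∩ Wendy: 12:55-14:10, 15:00-19:20.
Mateo ∩ Yara ∩ Wendy ∩ Nadia: 12:55-14:10, 15:00-19:20.
Mateo ∩ Yara ∩ Wendy ∩ Nadia ∩ Arjun: 12:55-13:55, 16:05-19:20.
Mateo ∩ Yara ∩ Wendy ∩ Nadia ∩ Arjun ∩ Gabriel: 12:55-13:55, 16:05-18:55.
Those are the intersection windows.
The longest is 16:05-18:55 at 170 minutes.

170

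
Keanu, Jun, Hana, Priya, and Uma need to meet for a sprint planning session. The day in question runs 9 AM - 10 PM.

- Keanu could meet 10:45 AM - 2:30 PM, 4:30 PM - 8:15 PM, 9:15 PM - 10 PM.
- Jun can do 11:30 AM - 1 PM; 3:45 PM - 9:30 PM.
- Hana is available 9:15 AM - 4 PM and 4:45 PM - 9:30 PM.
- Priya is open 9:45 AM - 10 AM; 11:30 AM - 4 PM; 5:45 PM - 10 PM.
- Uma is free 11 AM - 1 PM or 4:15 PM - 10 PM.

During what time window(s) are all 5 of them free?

Keanu ∩ Jun: 11:30-13:00, 16:30-20:15, 21:15-21:30.
Keanu ∩ Jun ∩ Hana: 11:30-13:00, 16:45-20:15, 21:15-21:30.
Keanu ∩ Jun ∩ Hana ∩ Priya: 11:30-13:00, 17:45-20:15, 21:15-21:30.
Keanu ∩ Jun ∩ Hana ∩ Priya ∩ Uma: 11:30-13:00, 17:45-20:15, 21:15-21:30.

11:30-13:00, 17:45-20:15, 21:15-21:30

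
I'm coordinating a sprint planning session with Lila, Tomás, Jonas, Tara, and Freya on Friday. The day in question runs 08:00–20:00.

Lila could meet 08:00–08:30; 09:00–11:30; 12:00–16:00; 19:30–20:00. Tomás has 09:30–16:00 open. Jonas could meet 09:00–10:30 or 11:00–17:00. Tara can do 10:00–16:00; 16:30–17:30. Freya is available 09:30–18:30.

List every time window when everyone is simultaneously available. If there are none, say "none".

Lila ∩ Tomás: 09:30-11:30, 12:00-16:00.
Lila ∩ Tomás ∩ Jonas: 09:30-10:30, 11:00-11:30, 12:00-16:00.
Lila ∩ Tomás ∩ Jonas ∩ Tara: 10:00-10:30, 11:00-11:30, 12:00-16:00.
Lila ∩ Tomás ∩ Jonas ∩ Tara ∩ Freya: 10:00-10:30, 11:00-11:30, 12:00-16:00.
So the common availability across everyone is 10:00-10:30, 11:00-11:30, 12:00-16:00.

10:00-10:30, 11:00-11:30, 12:00-16:00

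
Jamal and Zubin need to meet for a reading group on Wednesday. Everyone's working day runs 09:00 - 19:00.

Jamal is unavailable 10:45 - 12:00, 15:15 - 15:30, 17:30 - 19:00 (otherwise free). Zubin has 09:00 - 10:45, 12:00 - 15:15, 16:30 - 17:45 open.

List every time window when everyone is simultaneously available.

09:00-10:45, 12:00-15:15, 16:30-17:30

Jamal free: 09:00-10:45, 12:00-15:15, 15:30-17:30 (invert busy blocks within the working day).
Zubin free: 09:00-10:45, 12:00-15:15, 16:30-17:45.
Jamal ∩ Zubin: 09:00-10:45, 12:00-15:15, 16:30-17:30.
So the common availability across everyone is 09:00-10:45, 12:00-15:15, 16:30-17:30.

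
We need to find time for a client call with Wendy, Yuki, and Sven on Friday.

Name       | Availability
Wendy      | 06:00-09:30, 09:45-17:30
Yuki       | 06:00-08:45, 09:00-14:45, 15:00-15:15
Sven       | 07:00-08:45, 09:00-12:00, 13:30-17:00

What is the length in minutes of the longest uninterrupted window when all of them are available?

135

Wendy ∩ Yuki: 06:00-08:45, 09:00-09:30, 09:45-14:45, 15:00-15:15.
Wendy ∩ Yuki ∩ Sven: 07:00-08:45, 09:00-09:30, 09:45-12:00, 13:30-14:45, 15:00-15:15.
The longest is 09:45-12:00 at 135 minutes.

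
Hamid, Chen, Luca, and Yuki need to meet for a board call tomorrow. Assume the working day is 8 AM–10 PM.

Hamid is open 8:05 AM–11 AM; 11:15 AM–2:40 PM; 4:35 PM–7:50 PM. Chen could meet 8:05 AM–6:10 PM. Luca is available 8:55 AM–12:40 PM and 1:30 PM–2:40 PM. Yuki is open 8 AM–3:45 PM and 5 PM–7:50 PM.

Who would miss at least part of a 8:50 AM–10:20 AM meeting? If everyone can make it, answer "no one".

Luca

Hamid: free for 08:50-10:20. Chen: free for 08:50-10:20. Luca: not fully free for 08:50-10:20. Yuki: free for 08:50-10:20.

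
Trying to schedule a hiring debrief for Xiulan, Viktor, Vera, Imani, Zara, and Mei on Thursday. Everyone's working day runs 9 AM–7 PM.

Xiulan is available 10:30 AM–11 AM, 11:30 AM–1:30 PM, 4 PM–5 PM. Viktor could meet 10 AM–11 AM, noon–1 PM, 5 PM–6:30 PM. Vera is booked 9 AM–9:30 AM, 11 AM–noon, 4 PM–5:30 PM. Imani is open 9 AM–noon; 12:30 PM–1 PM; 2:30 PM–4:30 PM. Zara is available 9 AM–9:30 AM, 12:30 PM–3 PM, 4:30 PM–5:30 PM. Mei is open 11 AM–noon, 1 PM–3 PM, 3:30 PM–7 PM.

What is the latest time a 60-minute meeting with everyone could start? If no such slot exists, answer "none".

none

Xiulan free: 10:30-11:00, 11:30-13:30, 16:00-17:00.
Viktor free: 10:00-11:00, 12:00-13:00, 17:00-18:30.
Vera free: 09:30-11:00, 12:00-16:00, 17:30-19:00 (invert busy blocks within the working day).
Imani free: 09:00-12:00, 12:30-13:00, 14:30-16:30.
Zara free: 09:00-09:30, 12:30-15:00, 16:30-17:30.
Mei free: 11:00-12:00, 13:00-15:00, 15:30-19:00.
Xiulan ∩ Viktor: 10:30-11:00, 12:00-13:00.
Xiulan ∩ Viktor ∩ Vera: 10:30-11:00, 12:00-13:00.
Xiulan ∩ Viktor ∩ Vera ∩ Imani: 10:30-11:00, 12:30-13:00.
Xiulan ∩ Viktor ∩ Vera ∩ Imani ∩ Zara: 12:30-13:00.
Xiulan ∩ Viktor ∩ Vera ∩ Imani ∩ Zara ∩ Mei: ∅.
There is no time when everyone is free.
No common window is at least 60 minutes long.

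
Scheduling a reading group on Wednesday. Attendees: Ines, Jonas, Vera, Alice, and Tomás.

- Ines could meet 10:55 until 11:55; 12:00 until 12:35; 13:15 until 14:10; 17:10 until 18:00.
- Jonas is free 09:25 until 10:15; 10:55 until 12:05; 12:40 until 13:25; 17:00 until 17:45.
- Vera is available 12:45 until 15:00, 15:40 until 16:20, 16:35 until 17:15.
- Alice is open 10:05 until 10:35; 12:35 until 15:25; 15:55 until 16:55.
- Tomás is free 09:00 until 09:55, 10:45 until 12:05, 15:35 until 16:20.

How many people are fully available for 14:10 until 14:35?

Vera and Alice can make the full 14:10-14:35 slot — that's 2.

2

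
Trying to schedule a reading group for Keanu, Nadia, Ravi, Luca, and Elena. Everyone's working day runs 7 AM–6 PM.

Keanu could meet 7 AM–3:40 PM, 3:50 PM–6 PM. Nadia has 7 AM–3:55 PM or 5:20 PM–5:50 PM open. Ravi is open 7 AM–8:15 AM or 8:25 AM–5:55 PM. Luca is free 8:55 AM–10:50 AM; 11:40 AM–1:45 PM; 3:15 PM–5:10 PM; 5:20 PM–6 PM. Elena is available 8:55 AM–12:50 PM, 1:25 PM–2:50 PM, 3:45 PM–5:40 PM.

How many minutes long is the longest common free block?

115

Keanu ∩ Nadia: 07:00-15:40, 15:50-15:55, 17:20-17:50.
Keanu ∩ Nadia ∩ Ravi: 07:00-08:15, 08:25-15:40, 15:50-15:55, 17:20-17:50.
Keanu ∩ Nadia ∩ Ravi ∩ Luca: 08:55-10:50, 11:40-13:45, 15:15-15:40, 15:50-15:55, 17:20-17:50.
Keanu ∩ Nadia ∩ Ravi ∩ Luca ∩ Elena: 08:55-10:50, 11:40-12:50, 13:25-13:45, 15:50-15:55, 17:20-17:40.
The longest is 08:55-10:50 at 115 minutes.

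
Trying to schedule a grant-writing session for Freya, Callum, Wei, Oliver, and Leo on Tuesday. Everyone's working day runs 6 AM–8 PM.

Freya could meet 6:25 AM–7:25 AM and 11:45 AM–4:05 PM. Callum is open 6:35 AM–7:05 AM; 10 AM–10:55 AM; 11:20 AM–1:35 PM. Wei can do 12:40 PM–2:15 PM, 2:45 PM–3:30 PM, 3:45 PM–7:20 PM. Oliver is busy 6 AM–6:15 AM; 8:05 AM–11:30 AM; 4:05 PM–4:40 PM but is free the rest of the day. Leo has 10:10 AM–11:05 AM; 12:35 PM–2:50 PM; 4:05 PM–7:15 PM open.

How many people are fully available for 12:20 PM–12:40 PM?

3

Freya free: 06:25-07:25, 11:45-16:05.
Callum free: 06:35-07:05, 10:00-10:55, 11:20-13:35.
Wei free: 12:40-14:15, 14:45-15:30, 15:45-19:20.
Oliver free: 06:15-08:05, 11:30-16:05, 16:40-20:00 (invert busy blocks within the working day).
Leo free: 10:10-11:05, 12:35-14:50, 16:05-19:15.
Freya, Callum, and Oliver can make the full 12:20-12:40 slot — that's 3.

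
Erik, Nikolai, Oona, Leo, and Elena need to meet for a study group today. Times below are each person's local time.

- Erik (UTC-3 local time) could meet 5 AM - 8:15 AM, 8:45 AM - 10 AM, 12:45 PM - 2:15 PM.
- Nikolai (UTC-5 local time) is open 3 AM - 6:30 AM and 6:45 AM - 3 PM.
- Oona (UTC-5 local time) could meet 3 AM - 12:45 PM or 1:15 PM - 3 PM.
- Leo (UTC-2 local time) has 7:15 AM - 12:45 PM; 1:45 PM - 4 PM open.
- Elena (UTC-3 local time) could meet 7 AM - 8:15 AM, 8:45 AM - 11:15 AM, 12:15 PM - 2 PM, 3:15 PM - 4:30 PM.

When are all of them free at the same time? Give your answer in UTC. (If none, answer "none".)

10:00-11:15, 11:45-13:00, 15:45-17:00

Erik in UTC: 08:00-11:15, 11:45-13:00, 15:45-17:15 (add 3h to convert from UTC-3).
Nikolai in UTC: 08:00-11:30, 11:45-20:00 (add 5h to convert from UTC-5).
Oona in UTC: 08:00-17:45, 18:15-20:00 (add 5h to convert from UTC-5).
Leo in UTC: 09:15-14:45, 15:45-18:00 (add 2h to convert from UTC-2).
Elena in UTC: 10:00-11:15, 11:45-14:15, 15:15-17:00, 18:15-19:30 (add 3h to convert from UTC-3).
Erik ∩ Nikolai: 08:00-11:15, 11:45-13:00, 15:45-17:15.
Erik ∩ Nikolai ∩ Oona: 08:00-11:15, 11:45-13:00, 15:45-17:15.
Erik ∩ Nikolai ∩ Oona ∩ Leo: 09:15-11:15, 11:45-13:00, 15:45-17:15.
Erik ∩ Nikolai ∩ Oona ∩ Leo ∩ Elena: 10:00-11:15, 11:45-13:00, 15:45-17:00.
So the common availability across everyone is 10:00-11:15, 11:45-13:00, 15:45-17:00.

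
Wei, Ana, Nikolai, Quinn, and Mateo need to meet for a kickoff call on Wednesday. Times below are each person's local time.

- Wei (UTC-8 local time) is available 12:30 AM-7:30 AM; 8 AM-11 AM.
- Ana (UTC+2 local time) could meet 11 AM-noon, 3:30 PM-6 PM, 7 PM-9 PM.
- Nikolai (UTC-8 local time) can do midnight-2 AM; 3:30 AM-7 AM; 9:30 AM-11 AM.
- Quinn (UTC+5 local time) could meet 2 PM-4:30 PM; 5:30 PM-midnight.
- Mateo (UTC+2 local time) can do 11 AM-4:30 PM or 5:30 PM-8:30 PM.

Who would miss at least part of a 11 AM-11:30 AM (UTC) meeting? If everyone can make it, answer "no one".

Ana, Nikolai

Wei in UTC: 08:30-15:30, 16:00-19:00 (add 8h to convert from UTC-8).
Ana in UTC: 09:00-10:00, 13:30-16:00, 17:00-19:00 (subtract 2h to convert from UTC+2).
Nikolai in UTC: 08:00-10:00, 11:30-15:00, 17:30-19:00 (add 8h to convert from UTC-8).
Quinn in UTC: 09:00-11:30, 12:30-19:00 (subtract 5h to convert from UTC+5).
Mateo in UTC: 09:00-14:30, 15:30-18:30 (subtract 2h to convert from UTC+2).
Wei: free for 11:00-11:30. Ana: not fully free for 11:00-11:30. Nikolai: not fully free for 11:00-11:30. Quinn: free for 11:00-11:30. Mateo: free for 11:00-11:30.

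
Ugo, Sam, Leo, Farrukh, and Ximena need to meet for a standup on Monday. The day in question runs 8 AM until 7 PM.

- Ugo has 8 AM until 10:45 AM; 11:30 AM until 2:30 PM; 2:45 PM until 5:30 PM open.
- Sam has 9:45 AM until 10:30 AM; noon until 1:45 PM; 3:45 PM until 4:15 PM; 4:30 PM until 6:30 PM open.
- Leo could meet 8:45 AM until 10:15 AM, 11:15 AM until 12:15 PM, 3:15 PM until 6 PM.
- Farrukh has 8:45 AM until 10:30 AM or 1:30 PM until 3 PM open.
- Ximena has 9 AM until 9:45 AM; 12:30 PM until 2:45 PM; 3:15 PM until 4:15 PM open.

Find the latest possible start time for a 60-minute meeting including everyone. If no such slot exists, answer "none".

none

Ugo ∩ Sam: 09:45-10:30, 12:00-13:45, 15:45-16:15, 16:30-17:30.
Ugo ∩ Sam ∩ Leo: 09:45-10:15, 12:00-12:15, 15:45-16:15, 16:30-17:30.
Ugo ∩ Sam ∩ Leo ∩ Farrukh: 09:45-10:15.
Ugo ∩ Sam ∩ Leo ∩ Farrukh ∩ Ximena: ∅.
There is no time when everyone is free.
No common window is at least 60 minutes long.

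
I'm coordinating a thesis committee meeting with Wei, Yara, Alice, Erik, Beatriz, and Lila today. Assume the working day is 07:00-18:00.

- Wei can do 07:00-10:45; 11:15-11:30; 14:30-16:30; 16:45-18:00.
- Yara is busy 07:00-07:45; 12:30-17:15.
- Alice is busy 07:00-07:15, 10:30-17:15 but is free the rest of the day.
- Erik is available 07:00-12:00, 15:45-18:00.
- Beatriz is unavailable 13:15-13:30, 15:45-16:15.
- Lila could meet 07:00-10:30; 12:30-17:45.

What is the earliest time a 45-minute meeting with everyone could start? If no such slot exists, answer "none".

07:45

Wei free: 07:00-10:45, 11:15-11:30, 14:30-16:30, 16:45-18:00.
Yara free: 07:45-12:30, 17:15-18:00 (invert busy blocks within the working day).
Alice free: 07:15-10:30, 17:15-18:00 (invert busy blocks within the working day).
Erik free: 07:00-12:00, 15:45-18:00.
Beatriz free: 07:00-13:15, 13:30-15:45, 16:15-18:00 (invert busy blocks within the working day).
Lila free: 07:00-10:30, 12:30-17:45.
Wei ∩ Yara: 07:45-10:45, 11:15-11:30, 17:15-18:00.
Wei ∩ Yara ∩ Alice: 07:45-10:30, 17:15-18:00.
Wei ∩ Yara ∩ Alice ∩ Erik: 07:45-10:30, 17:15-18:00.
Wei ∩ Yara ∩ Alice ∩ Erik ∩ Beatriz: 07:45-10:30, 17:15-18:00.
Wei ∩ Yara ∩ Alice ∩ Erik ∩ Beatriz ∩ Lila: 07:45-10:30, 17:15-17:45.
The first common window of at least 45 minutes is 07:45-10:30, so the earliest start is 07:45.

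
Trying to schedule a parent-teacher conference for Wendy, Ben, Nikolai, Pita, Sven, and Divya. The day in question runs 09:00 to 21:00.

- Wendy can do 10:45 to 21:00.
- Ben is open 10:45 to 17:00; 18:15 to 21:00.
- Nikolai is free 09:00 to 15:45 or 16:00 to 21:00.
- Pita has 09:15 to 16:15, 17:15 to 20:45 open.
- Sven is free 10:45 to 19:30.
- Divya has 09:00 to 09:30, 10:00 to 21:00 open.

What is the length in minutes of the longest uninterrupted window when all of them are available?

Wendy ∩ Ben: 10:45-17:00, 18:15-21:00.
Wendy ∩ Ben ∩ Nikolai: 10:45-15:45, 16:00-17:00, 18:15-21:00.
Wendy ∩ Ben ∩ Nikolai ∩ Pita: 10:45-15:45, 16:00-16:15, 18:15-20:45.
Wendy ∩ Ben ∩ Nikolai ∩ Pita ∩ Sven: 10:45-15:45, 16:00-16:15, 18:15-19:30.
Wendy ∩ Ben ∩ Nikolai ∩ Pita ∩ Sven ∩ Divya: 10:45-15:45, 16:00-16:15, 18:15-19:30.
So the common availability across everyone is 10:45-15:45, 16:00-16:15, 18:15-19:30.
The longest is 10:45-15:45 at 300 minutes.

300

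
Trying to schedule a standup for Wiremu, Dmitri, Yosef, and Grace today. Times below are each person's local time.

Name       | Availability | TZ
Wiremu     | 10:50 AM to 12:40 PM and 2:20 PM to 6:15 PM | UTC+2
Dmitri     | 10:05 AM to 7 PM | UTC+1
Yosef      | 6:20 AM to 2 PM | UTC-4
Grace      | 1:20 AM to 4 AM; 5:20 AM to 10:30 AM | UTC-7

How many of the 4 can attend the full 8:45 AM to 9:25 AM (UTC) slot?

1

Wiremu in UTC: 08:50-10:40, 12:20-16:15 (subtract 2h to convert from UTC+2).
Dmitri in UTC: 09:05-18:00 (subtract 1h to convert from UTC+1).
Yosef in UTC: 10:20-18:00 (add 4h to convert from UTC-4).
Grace in UTC: 08:20-11:00, 12:20-17:30 (add 7h to convert from UTC-7).
Grace can make the full 08:45-09:25 slot — that's 1.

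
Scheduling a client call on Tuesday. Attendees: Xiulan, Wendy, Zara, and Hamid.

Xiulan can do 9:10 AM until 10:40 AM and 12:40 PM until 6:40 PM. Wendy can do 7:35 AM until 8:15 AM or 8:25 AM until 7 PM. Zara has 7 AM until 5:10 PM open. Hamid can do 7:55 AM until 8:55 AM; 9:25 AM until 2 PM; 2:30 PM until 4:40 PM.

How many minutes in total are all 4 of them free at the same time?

285

Xiulan ∩ Wendy: 09:10-10:40, 12:40-18:40.
Xiulan ∩ Wendy ∩ Zara: 09:10-10:40, 12:40-17:10.
Xiulan ∩ Wendy ∩ Zara ∩ Hamid: 09:25-10:40, 12:40-14:00, 14:30-16:40.
Summing the common windows: 75 + 80 + 130 = 285 minutes.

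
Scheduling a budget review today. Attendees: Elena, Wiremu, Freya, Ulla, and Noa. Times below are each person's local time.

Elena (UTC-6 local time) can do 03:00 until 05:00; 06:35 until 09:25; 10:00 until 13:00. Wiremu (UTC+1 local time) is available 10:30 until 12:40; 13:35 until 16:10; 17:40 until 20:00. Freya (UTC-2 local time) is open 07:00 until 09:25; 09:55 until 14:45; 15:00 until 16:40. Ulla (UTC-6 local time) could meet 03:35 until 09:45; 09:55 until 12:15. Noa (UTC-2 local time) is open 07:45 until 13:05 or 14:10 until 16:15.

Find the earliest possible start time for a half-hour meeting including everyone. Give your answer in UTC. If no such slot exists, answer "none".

09:45

Elena in UTC: 09:00-11:00, 12:35-15:25, 16:00-19:00 (add 6h to convert from UTC-6).
Wiremu in UTC: 09:30-11:40, 12:35-15:10, 16:40-19:00 (subtract 1h to convert from UTC+1).
Freya in UTC: 09:00-11:25, 11:55-16:45, 17:00-18:40 (add 2h to convert from UTC-2).
Ulla in UTC: 09:35-15:45, 15:55-18:15 (add 6h to convert from UTC-6).
Noa in UTC: 09:45-15:05, 16:10-18:15 (add 2h to convert from UTC-2).
Elena ∩ Wiremu: 09:30-11:00, 12:35-15:10, 16:40-19:00.
Elena ∩ Wiremu ∩ Freya: 09:30-11:00, 12:35-15:10, 16:40-16:45, 17:00-18:40.
Elena ∩ Wiremu ∩ Freya ∩ Ulla: 09:35-11:00, 12:35-15:10, 16:40-16:45, 17:00-18:15.
Elena ∩ Wiremu ∩ Freya ∩ Ulla ∩ Noa: 09:45-11:00, 12:35-15:05, 16:40-16:45, 17:00-18:15.
So the common availability across everyone is 09:45-11:00, 12:35-15:05, 16:40-16:45, 17:00-18:15.
The first common window of at least 30 minutes is 09:45-11:00, so the earliest start is 09:45.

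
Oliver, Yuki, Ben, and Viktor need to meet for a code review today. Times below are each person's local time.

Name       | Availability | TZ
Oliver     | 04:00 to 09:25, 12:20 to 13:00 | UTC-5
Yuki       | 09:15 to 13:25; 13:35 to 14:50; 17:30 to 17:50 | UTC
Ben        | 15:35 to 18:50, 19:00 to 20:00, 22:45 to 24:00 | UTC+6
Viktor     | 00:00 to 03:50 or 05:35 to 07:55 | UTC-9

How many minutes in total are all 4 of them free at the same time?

Oliver in UTC: 09:00-14:25, 17:20-18:00 (add 5h to convert from UTC-5).
Yuki in UTC: 09:15-13:25, 13:35-14:50, 17:30-17:50.
Ben in UTC: 09:35-12:50, 13:00-14:00, 16:45-18:00 (subtract 6h to convert from UTC+6).
Viktor in UTC: 09:00-12:50, 14:35-16:55 (add 9h to convert from UTC-9).
Oliver ∩ Yuki: 09:15-13:25, 13:35-14:25, 17:30-17:50.
Oliver ∩ Yuki ∩ Ben: 09:35-12:50, 13:00-13:25, 13:35-14:00, 17:30-17:50.
Oliver ∩ Yuki ∩ Ben ∩ Viktor: 09:35-12:50.
That's a single block of 195 minutes.

195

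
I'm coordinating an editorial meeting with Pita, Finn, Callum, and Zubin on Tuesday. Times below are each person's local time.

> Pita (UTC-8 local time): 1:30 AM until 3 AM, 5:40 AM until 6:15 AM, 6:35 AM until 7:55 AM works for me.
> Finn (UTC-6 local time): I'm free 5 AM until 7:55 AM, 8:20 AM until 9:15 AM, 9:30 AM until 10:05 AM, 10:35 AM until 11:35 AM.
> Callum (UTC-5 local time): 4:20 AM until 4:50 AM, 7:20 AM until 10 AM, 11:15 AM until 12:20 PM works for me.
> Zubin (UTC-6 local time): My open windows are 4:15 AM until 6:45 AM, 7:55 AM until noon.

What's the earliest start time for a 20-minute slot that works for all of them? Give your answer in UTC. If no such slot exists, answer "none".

Pita in UTC: 09:30-11:00, 13:40-14:15, 14:35-15:55 (add 8h to convert from UTC-8).
Finn in UTC: 11:00-13:55, 14:20-15:15, 15:30-16:05, 16:35-17:35 (add 6h to convert from UTC-6).
Callum in UTC: 09:20-09:50, 12:20-15:00, 16:15-17:20 (add 5h to convert from UTC-5).
Zubin in UTC: 10:15-12:45, 13:55-18:00 (add 6h to convert from UTC-6).
Pita ∩ Finn: 13:40-13:55, 14:35-15:15, 15:30-15:55.
Pita ∩ Finn ∩ Callum: 13:40-13:55, 14:35-15:00.
Pita ∩ Finn ∩ Callum ∩ Zubin: 14:35-15:00.
Those are the intersection windows.
The first common window of at least 20 minutes is 14:35-15:00, so the earliest start is 14:35.

14:35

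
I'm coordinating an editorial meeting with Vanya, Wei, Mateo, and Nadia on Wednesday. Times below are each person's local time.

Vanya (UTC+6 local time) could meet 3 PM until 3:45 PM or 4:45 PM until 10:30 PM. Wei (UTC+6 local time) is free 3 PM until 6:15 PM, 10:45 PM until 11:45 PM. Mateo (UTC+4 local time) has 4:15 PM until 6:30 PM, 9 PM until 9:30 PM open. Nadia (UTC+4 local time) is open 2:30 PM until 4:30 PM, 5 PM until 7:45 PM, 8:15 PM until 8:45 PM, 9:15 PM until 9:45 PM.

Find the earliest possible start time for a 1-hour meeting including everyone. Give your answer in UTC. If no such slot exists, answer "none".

Vanya in UTC: 09:00-09:45, 10:45-16:30 (subtract 6h to convert from UTC+6).
Wei in UTC: 09:00-12:15, 16:45-17:45 (subtract 6h to convert from UTC+6).
Mateo in UTC: 12:15-14:30, 17:00-17:30 (subtract 4h to convert from UTC+4).
Nadia in UTC: 10:30-12:30, 13:00-15:45, 16:15-16:45, 17:15-17:45 (subtract 4h to convert from UTC+4).
Vanya ∩ Wei: 09:00-09:45, 10:45-12:15.
Vanya ∩ Wei ∩ Mateo: ∅.
Vanya ∩ Wei ∩ Mateo ∩ Nadia: ∅.
There is no time when everyone is free.
No common window is at least 60 minutes long.

none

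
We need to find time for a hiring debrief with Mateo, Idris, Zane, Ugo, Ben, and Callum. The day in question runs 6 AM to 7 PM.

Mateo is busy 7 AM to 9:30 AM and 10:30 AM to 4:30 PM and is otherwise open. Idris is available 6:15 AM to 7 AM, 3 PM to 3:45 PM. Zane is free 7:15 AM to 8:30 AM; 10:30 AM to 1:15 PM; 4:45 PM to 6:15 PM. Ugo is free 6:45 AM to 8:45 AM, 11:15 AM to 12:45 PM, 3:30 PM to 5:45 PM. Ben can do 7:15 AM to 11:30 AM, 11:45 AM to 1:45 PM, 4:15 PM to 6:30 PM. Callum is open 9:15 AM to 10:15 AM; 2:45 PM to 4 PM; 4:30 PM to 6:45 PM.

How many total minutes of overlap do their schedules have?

0

Mateo free: 06:00-07:00, 09:30-10:30, 16:30-19:00 (invert busy blocks within the working day).
Idris free: 06:15-07:00, 15:00-15:45.
Zane free: 07:15-08:30, 10:30-13:15, 16:45-18:15.
Ugo free: 06:45-08:45, 11:15-12:45, 15:30-17:45.
Ben free: 07:15-11:30, 11:45-13:45, 16:15-18:30.
Callum free: 09:15-10:15, 14:45-16:00, 16:30-18:45.
Mateo ∩ Idris: 06:15-07:00.
Mateo ∩ Idris ∩ Zane: ∅.
Mateo ∩ Idris ∩ Zane ∩ Ugo: ∅.
Mateo ∩ Idris ∩ Zane ∩ Ugo ∩ Ben: ∅.
Mateo ∩ Idris ∩ Zane ∩ Ugo ∩ Ben ∩ Callum: ∅.
There is no time when everyone is free.
There is no common window, so the total is 0 minutes.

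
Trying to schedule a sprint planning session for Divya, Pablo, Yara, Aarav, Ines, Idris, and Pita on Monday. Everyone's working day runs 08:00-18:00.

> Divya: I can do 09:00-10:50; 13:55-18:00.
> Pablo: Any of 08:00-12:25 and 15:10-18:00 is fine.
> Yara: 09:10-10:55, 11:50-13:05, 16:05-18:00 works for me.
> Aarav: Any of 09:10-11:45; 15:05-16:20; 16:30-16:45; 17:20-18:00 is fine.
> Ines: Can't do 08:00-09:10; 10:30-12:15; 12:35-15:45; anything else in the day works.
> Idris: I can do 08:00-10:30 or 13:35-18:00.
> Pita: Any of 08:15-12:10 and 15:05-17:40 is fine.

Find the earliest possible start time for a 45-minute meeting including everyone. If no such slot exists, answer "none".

Divya free: 09:00-10:50, 13:55-18:00.
Pablo free: 08:00-12:25, 15:10-18:00.
Yara free: 09:10-10:55, 11:50-13:05, 16:05-18:00.
Aarav free: 09:10-11:45, 15:05-16:20, 16:30-16:45, 17:20-18:00.
Ines free: 09:10-10:30, 12:15-12:35, 15:45-18:00 (invert busy blocks within the working day).
Idris free: 08:00-10:30, 13:35-18:00.
Pita free: 08:15-12:10, 15:05-17:40.
Divya ∩ Pablo: 09:00-10:50, 15:10-18:00.
Divya ∩ Pablo ∩ Yara: 09:10-10:50, 16:05-18:00.
Divya ∩ Pablo ∩ Yara ∩ Aarav: 09:10-10:50, 16:05-16:20, 16:30-16:45, 17:20-18:00.
Divya ∩ Pablo ∩ Yara ∩ Aarav ∩ Ines: 09:10-10:30, 16:05-16:20, 16:30-16:45, 17:20-18:00.
Divya ∩ Pablo ∩ Yara ∩ Aarav ∩ Ines ∩ Idris: 09:10-10:30, 16:05-16:20, 16:30-16:45, 17:20-18:00.
Divya ∩ Pablo ∩ Yara ∩ Aarav ∩ Ines ∩ Idris ∩ Pita: 09:10-10:30, 16:05-16:20, 16:30-16:45, 17:20-17:40.
Those are the intersection windows.
The first common window of at least 45 minutes is 09:10-10:30, so the earliest start is 09:10.

09:10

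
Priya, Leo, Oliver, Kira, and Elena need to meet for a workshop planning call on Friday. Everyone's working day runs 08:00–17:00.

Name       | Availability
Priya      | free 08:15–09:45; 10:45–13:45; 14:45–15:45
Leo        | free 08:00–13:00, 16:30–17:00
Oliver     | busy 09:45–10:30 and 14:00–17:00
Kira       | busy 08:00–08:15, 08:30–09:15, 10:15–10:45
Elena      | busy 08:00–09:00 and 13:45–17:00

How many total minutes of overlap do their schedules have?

165

Priya free: 08:15-09:45, 10:45-13:45, 14:45-15:45.
Leo free: 08:00-13:00, 16:30-17:00.
Oliver free: 08:00-09:45, 10:30-14:00 (invert busy blocks within the working day).
Kira free: 08:15-08:30, 09:15-10:15, 10:45-17:00 (invert busy blocks within the working day).
Elena free: 09:00-13:45 (invert busy blocks within the working day).
Priya ∩ Leo: 08:15-09:45, 10:45-13:00.
Priya ∩ Leo ∩ Oliver: 08:15-09:45, 10:45-13:00.
Priya ∩ Leo ∩ Oliver ∩ Kira: 08:15-08:30, 09:15-09:45, 10:45-13:00.
Priya ∩ Leo ∩ Oliver ∩ Kira ∩ Elena: 09:15-09:45, 10:45-13:00.
Summing the common windows: 30 + 135 = 165 minutes.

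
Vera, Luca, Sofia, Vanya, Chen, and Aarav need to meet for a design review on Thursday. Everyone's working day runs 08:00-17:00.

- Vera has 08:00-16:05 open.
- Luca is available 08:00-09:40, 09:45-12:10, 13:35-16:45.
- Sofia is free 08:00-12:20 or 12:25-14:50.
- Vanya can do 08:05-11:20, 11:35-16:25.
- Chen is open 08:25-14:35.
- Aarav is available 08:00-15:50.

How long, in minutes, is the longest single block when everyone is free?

Vera ∩ Luca: 08:00-09:40, 09:45-12:10, 13:35-16:05.
Vera ∩ Luca ∩ Sofia: 08:00-09:40, 09:45-12:10, 13:35-14:50.
Vera ∩ Luca ∩ Sofia ∩ Vanya: 08:05-09:40, 09:45-11:20, 11:35-12:10, 13:35-14:50.
Vera ∩ Luca ∩ Sofia ∩ Vanya ∩ Chen: 08:25-09:40, 09:45-11:20, 11:35-12:10, 13:35-14:35.
Vera ∩ Luca ∩ Sofia ∩ Vanya ∩ Chen ∩ Aarav: 08:25-09:40, 09:45-11:20, 11:35-12:10, 13:35-14:35.
So the common availability across everyone is 08:25-09:40, 09:45-11:20, 11:35-12:10, 13:35-14:35.
The longest is 09:45-11:20 at 95 minutes.

95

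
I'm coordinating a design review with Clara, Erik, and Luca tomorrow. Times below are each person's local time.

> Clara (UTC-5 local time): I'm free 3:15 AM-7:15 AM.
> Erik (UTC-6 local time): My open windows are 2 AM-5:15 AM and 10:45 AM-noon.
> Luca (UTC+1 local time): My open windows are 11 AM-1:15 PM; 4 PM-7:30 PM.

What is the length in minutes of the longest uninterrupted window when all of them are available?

Clara in UTC: 08:15-12:15 (add 5h to convert from UTC-5).
Erik in UTC: 08:00-11:15, 16:45-18:00 (add 6h to convert from UTC-6).
Luca in UTC: 10:00-12:15, 15:00-18:30 (subtract 1h to convert from UTC+1).
Clara ∩ Erik: 08:15-11:15.
Clara ∩ Erik ∩ Luca: 10:00-11:15.
The longest is 10:00-11:15 at 75 minutes.

75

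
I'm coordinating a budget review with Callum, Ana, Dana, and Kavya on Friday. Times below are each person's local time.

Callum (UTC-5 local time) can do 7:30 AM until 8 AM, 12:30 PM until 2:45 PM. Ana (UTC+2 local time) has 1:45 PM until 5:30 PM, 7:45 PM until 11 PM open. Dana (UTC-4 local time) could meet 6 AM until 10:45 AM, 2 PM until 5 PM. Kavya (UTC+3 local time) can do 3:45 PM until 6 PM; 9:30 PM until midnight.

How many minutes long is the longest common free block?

Callum in UTC: 12:30-13:00, 17:30-19:45 (add 5h to convert from UTC-5).
Ana in UTC: 11:45-15:30, 17:45-21:00 (subtract 2h to convert from UTC+2).
Dana in UTC: 10:00-14:45, 18:00-21:00 (add 4h to convert from UTC-4).
Kavya in UTC: 12:45-15:00, 18:30-21:00 (subtract 3h to convert from UTC+3).
Callum ∩ Ana: 12:30-13:00, 17:45-19:45.
Callum ∩ Ana ∩ Dana: 12:30-13:00, 18:00-19:45.
Callum ∩ Ana ∩ Dana ∩ Kavya: 12:45-13:00, 18:30-19:45.
The longest is 18:30-19:45 at 75 minutes.

75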